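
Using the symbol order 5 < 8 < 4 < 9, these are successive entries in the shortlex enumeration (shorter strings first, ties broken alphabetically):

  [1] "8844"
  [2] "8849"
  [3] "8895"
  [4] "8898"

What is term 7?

Advancing 3 positions from 8898 through 8898 → 8894 → 8899 reaches term 7.

8455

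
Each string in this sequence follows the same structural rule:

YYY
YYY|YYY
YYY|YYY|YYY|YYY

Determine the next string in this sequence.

YYY|YYY|YYY|YYY|YYY|YYY|YYY|YYY

s(k+1) = s(k)·|·s(k) — each term doubles the last with '|' between the halves.
One more doubling of YYY|YYY|YYY|YYY gives the answer.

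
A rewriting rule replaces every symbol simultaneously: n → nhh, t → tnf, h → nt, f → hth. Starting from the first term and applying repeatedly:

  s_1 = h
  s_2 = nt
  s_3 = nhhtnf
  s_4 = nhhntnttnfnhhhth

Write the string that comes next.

Applying the rule to each of the 16 symbols of nhhntnttnfnhhhth gives the pieces nhh nt nt nhh tnf nhh tnf tnf nhh hth nhh nt nt nt tnf nt, which concatenate to the answer.

nhhntntnhhtnfnhhtnftnfnhhhthnhhntntnttnfnt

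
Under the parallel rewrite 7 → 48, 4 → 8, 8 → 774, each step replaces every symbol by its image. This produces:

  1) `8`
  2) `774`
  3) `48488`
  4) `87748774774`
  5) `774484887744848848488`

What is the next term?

4848887748774774484888774877477487748774774

φ(774484887744848848488) expands symbol-by-symbol to 48 48 8 8 774 8 774 774 48 48 8 8 774 8 774 774 8 774 8 774 774; joining the 21 pieces gives the next term.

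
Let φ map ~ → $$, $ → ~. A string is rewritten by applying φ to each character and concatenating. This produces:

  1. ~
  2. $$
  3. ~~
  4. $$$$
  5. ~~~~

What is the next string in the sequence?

$$$$$$$$

Apply φ to ~~~~ symbol by symbol: ~→$$, ~→$$, ~→$$, ~→$$; joined: $$ $$ $$ $$.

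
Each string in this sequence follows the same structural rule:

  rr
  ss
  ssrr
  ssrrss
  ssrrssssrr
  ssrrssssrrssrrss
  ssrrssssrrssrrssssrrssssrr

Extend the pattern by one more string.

ssrrssssrrssrrssssrrssssrrssrrssssrrssrrss

From term 3 onward, concatenate the last term with the second-to-last: ss·rr = ssrr, ssrr·ss = ssrrss, …
Continuing: ssrrssssrrssrrssssrrssssrr · ssrrssssrrssrrss gives term 8.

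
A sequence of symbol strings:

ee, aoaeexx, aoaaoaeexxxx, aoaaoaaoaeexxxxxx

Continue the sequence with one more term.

s(k+1) = aoa·s(k)·xx, so each term gains aoa as a prefix and xx as a suffix.
So the next term is aoa·aoaaoaaoaeexxxxxx·xx.

aoaaoaaoaaoaeexxxxxxxx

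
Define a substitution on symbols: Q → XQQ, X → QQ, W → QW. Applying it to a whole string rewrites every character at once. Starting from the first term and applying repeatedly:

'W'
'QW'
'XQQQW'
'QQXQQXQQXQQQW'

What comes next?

Rewriting the 13 symbols of QQXQQXQQXQQQW one by one yields XQQ XQQ QQ XQQ XQQ QQ XQQ XQQ QQ XQQ XQQ XQQ QW; concatenated:

XQQXQQQQXQQXQQQQXQQXQQQQXQQXQQXQQQW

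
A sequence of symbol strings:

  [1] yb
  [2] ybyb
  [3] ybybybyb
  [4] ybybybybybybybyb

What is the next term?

ybybybybybybybybybybybybybybybyb

Each string is two copies of the previous one concatenated.
So the next term is two copies of ybybybybybybybyb.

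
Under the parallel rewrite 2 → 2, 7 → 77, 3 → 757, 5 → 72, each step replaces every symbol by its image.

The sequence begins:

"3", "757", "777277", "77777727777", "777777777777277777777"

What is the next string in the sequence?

77777777777777777777777727777777777777777

Replace each of the 21 characters of 777777777777277777777 in place — 77 77 77 77 77 77 77 77 77 77 77 77 2 77 77 77 77 77 77 77 77 — and concatenate.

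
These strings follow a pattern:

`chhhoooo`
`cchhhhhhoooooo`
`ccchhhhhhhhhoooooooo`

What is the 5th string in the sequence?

ccccchhhhhhhhhhhhhhhoooooooooooo

Term n consists of n c's, followed by 3n h's, followed by 2n+2 o's (n = 1, 2, …).
For term 5, n = 5, so the run lengths are 5, 15, 12.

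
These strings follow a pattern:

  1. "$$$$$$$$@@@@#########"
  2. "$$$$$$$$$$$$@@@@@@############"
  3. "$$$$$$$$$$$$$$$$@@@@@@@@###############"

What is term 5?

The n-th term is 4n $'s then 2n @'s then 3n+3 #'s, where the shown terms are n = 2, 3, 4.
Setting n = 6 gives 24, 12, 21 characters in each block.

$$$$$$$$$$$$$$$$$$$$$$$$@@@@@@@@@@@@#####################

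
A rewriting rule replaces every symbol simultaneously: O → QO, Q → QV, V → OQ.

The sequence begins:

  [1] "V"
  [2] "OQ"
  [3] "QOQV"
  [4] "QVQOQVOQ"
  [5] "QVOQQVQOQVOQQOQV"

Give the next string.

Applying the rule to each of the 16 symbols of QVOQQVQOQVOQQOQV gives the pieces QV OQ QO QV QV OQ QV QO QV OQ QO QV QV QO QV OQ, which concatenate to the answer.

QVOQQOQVQVOQQVQOQVOQQOQVQVQOQVOQ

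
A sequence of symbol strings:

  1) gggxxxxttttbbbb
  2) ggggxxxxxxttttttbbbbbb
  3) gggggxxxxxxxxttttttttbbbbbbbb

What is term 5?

Term n consists of n+1 g's, followed by 2n x's, followed by 2n t's, followed by 2n b's, where the shown terms are n = 2, 3, 4.
For term 5, n = 6, so the run lengths are 7, 12, 12, 12.

gggggggxxxxxxxxxxxxttttttttttttbbbbbbbbbbbb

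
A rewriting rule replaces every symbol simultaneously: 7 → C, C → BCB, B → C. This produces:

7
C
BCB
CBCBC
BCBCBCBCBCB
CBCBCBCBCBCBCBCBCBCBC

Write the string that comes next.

Applying the rule to each of the 21 symbols of CBCBCBCBCBCBCBCBCBCBC gives the pieces BCB C BCB C BCB C BCB C BCB C BCB C BCB C BCB C BCB C BCB C BCB, which concatenate to the answer.

BCBCBCBCBCBCBCBCBCBCBCBCBCBCBCBCBCBCBCBCBCB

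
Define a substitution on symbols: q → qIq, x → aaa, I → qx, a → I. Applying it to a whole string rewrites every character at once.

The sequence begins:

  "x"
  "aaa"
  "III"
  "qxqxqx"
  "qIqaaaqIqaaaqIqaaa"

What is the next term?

Applying the rule to each of the 18 symbols of qIqaaaqIqaaaqIqaaa gives the pieces qIq qx qIq I I I qIq qx qIq I I I qIq qx qIq I I I, which concatenate to the answer.

qIqqxqIqIIIqIqqxqIqIIIqIqqxqIqIII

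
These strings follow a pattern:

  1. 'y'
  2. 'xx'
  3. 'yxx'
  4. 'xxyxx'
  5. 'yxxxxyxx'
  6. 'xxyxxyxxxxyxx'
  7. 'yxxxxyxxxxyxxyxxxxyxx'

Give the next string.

Each term (from the third on) is the two preceding terms concatenated in order: term 3 = y·xx = yxx.
Continuing: xxyxxyxxxxyxx · yxxxxyxxxxyxxyxxxxyxx gives term 8.

xxyxxyxxxxyxxyxxxxyxxxxyxxyxxxxyxx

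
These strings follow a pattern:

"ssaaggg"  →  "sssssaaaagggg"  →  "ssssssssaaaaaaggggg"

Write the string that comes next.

sssssssssssaaaaaaaagggggg

Term n consists of 3n-1 s's, followed by 2n a's, followed by n+2 g's (n = 1, 2, …).
Setting n = 4 gives 11, 8, 6 characters in each block.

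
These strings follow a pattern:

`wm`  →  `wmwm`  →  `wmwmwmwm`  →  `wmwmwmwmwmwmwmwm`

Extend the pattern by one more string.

wmwmwmwmwmwmwmwmwmwmwmwmwmwmwmwm

s(k+1) = s(k)·s(k) — each term doubles the last.
One more doubling of wmwmwmwmwmwmwmwm gives the answer.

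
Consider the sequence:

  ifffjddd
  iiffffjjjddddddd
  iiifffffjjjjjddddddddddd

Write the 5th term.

iiiiifffffffjjjjjjjjjddddddddddddddddddd

Each string has the form i^{n} f^{n+2} j^{2n-1} d^{4n-1} (n = 1, 2, …).
For term 5, n = 5, so the run lengths are 5, 7, 9, 19.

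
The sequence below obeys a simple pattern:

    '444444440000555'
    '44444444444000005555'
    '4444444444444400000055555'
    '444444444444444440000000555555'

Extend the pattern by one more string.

Term n consists of 3n+2 4's, followed by n+2 0's, followed by n+1 5's, where the shown terms are n = 2, 3, 4, 5.
For the next term, n = 6, so the run lengths are 20, 8, 7.

44444444444444444444000000005555555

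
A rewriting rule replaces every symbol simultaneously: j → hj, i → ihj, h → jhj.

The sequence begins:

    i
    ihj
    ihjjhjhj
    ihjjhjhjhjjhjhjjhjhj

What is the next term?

ihjjhjhjhjjhjhjjhjhjjhjhjhjjhjhjjhjhjhjjhjhjjhjhj

φ(ihjjhjhjhjjhjhjjhjhj) expands symbol-by-symbol to ihj jhj hj hj jhj hj jhj hj jhj hj hj jhj hj jhj hj hj jhj hj jhj hj; joining the 20 pieces gives the next term.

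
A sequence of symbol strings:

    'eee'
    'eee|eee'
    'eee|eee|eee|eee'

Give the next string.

Each string is two copies of the previous one joined by '|'.
So the next term is two copies of eee|eee|eee|eee with '|' between the halves.

eee|eee|eee|eee|eee|eee|eee|eee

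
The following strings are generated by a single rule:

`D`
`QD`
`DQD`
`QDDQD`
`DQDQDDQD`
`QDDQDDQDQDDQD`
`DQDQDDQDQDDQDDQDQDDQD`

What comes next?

QDDQDDQDQDDQDDQDQDDQDQDDQDDQDQDDQD

This is a Fibonacci-style word recurrence s(k) = s(k−2)·s(k−1): e.g. D·QD = DQD.
Continuing: QDDQDDQDQDDQD · DQDQDDQDQDDQDDQDQDDQD gives term 8.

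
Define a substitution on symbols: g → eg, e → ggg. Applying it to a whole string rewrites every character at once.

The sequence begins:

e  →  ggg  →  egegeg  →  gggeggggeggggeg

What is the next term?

egegeggggegegegeggggegegegeggggeg

φ(gggeggggeggggeg) expands symbol-by-symbol to eg eg eg ggg eg eg eg eg ggg eg eg eg eg ggg eg; joining the 15 pieces gives the next term.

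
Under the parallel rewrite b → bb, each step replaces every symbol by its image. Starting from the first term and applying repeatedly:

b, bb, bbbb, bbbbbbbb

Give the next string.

Apply φ to bbbbbbbb symbol by symbol: b→bb, b→bb, b→bb, b→bb, b→bb, b→bb, b→bb, b→bb; joined: bb bb bb bb bb bb bb bb.

bbbbbbbbbbbbbbbb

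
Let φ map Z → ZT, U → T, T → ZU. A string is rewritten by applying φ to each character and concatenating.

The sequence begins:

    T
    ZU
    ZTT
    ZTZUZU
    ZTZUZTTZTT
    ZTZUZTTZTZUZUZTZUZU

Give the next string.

Replace each of the 19 characters of ZTZUZTTZTZUZUZTZUZU in place — ZT ZU ZT T ZT ZU ZU ZT ZU ZT T ZT T ZT ZU ZT T ZT T — and concatenate.

ZTZUZTTZTZUZUZTZUZTTZTTZTZUZTTZTT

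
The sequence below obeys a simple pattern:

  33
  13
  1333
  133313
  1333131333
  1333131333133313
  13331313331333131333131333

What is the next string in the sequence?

133313133313331313331313331333131333133313

This is a Fibonacci-style word recurrence s(k) = s(k−1)·s(k−2): e.g. 13·33 = 1333.
Continuing: 13331313331333131333131333 · 1333131333133313 gives term 8.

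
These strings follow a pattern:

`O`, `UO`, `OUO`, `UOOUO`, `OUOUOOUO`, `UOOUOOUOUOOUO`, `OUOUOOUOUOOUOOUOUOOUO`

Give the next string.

UOOUOOUOUOOUOOUOUOOUOUOOUOOUOUOOUO

This is a Fibonacci-style word recurrence s(k) = s(k−2)·s(k−1): e.g. O·UO = OUO.
So term 8 is UOOUOOUOUOOUO·OUOUOOUOUOOUOOUOUOOUO.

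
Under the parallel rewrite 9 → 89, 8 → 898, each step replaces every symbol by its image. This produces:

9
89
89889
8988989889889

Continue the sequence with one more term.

Rewriting the 13 symbols of 8988989889889 one by one yields 898 89 898 898 89 898 89 898 898 89 898 898 89; concatenated:

8988989889889898898988988989889889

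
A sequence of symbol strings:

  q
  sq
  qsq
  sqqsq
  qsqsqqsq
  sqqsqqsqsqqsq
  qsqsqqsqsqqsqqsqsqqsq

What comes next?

From term 3 onward, concatenate the second-to-last term with the last: q·sq = qsq, sq·qsq = sqqsq, …
The next term joins sqqsqqsqsqqsq and qsqsqqsqsqqsqqsqsqqsq.

sqqsqqsqsqqsqqsqsqqsqsqqsqqsqsqqsq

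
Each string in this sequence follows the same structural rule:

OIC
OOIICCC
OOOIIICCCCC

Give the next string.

OOOOIIIICCCCCCC

Each string has the form O^{n} I^{n} C^{2n-1} (n = 1, 2, …).
For the next term, n = 4, so the run lengths are 4, 4, 7.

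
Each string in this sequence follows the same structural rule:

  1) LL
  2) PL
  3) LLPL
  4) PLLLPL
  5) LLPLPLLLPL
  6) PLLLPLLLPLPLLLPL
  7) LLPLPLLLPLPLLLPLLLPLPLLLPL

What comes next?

PLLLPLLLPLPLLLPLLLPLPLLLPLPLLLPLLLPLPLLLPL

Each term (from the third on) is the two preceding terms concatenated in order: term 3 = LL·PL = LLPL.
Continuing: PLLLPLLLPLPLLLPL · LLPLPLLLPLPLLLPLLLPLPLLLPL gives term 8.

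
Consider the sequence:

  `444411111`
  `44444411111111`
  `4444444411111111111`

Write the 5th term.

44444444444411111111111111111

The n-th term is 2n+2 4's then 3n+2 1's (n = 1, 2, …).
For term 5, n = 5, so the run lengths are 12, 17.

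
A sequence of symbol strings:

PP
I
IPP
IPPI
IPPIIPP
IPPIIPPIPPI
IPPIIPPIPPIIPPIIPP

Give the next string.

From term 3 onward, concatenate the last term with the second-to-last: I·PP = IPP, IPP·I = IPPI, …
So term 8 is IPPIIPPIPPIIPPIIPP·IPPIIPPIPPI.

IPPIIPPIPPIIPPIIPPIPPIIPPIPPI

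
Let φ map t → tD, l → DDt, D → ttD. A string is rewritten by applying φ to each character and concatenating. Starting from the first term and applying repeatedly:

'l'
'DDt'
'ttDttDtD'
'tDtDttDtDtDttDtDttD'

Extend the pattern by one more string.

Applying the rule to each of the 19 symbols of tDtDttDtDtDttDtDttD gives the pieces tD ttD tD ttD tD tD ttD tD ttD tD ttD tD tD ttD tD ttD tD tD ttD, which concatenate to the answer.

tDttDtDttDtDtDttDtDttDtDttDtDtDttDtDttDtDtDttD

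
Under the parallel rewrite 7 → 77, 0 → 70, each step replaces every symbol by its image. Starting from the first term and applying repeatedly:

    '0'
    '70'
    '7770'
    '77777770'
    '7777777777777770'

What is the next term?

Rewriting the 16 symbols of 7777777777777770 one by one yields 77 77 77 77 77 77 77 77 77 77 77 77 77 77 77 70; concatenated:

77777777777777777777777777777770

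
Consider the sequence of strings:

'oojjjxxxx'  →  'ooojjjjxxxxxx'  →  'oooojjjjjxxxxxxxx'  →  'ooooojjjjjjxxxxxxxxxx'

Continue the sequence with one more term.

oooooojjjjjjjxxxxxxxxxxxx

Each string has the form o^{n} j^{n+1} x^{2n}, where the shown terms are n = 2, 3, 4, 5.
For the next term, n = 6, so the run lengths are 6, 7, 12.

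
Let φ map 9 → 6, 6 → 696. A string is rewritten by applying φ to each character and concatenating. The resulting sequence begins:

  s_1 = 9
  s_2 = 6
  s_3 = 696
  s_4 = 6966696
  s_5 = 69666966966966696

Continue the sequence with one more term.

Replace each of the 17 characters of 69666966966966696 in place — 696 6 696 696 696 6 696 696 6 696 696 6 696 696 696 6 696 — and concatenate.

69666966966966696696669669666966966966696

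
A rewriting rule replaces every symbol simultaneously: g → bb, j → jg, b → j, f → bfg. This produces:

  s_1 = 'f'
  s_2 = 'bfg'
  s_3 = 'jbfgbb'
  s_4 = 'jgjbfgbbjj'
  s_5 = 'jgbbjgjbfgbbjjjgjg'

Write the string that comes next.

jgbbjjjgbbjgjbfgbbjjjgjgjgbbjgbb

Applying the rule to each of the 18 symbols of jgbbjgjbfgbbjjjgjg gives the pieces jg bb j j jg bb jg j bfg bb j j jg jg jg bb jg bb, which concatenate to the answer.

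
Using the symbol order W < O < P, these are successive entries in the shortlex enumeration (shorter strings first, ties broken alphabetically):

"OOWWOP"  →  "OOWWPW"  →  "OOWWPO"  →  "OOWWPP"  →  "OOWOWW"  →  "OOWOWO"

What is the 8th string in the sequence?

OOWOOW

Advancing 2 positions from OOWOWO through OOWOWO → OOWOWP reaches term 8.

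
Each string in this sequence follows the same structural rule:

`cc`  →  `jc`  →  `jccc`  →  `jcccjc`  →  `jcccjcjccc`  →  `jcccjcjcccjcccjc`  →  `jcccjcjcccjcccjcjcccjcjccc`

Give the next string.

Each term (from the third on) is the previous term followed by the one before it: term 3 = jc·cc = jccc.
The next term joins jcccjcjcccjcccjcjcccjcjccc and jcccjcjcccjcccjc.

jcccjcjcccjcccjcjcccjcjcccjcccjcjcccjcccjc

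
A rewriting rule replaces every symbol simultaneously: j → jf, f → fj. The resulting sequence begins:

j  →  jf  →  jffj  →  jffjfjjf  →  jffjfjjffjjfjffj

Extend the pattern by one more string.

φ(jffjfjjffjjfjffj) expands symbol-by-symbol to jf fj fj jf fj jf jf fj fj jf jf fj jf fj fj jf; joining the 16 pieces gives the next term.

jffjfjjffjjfjffjfjjfjffjjffjfjjf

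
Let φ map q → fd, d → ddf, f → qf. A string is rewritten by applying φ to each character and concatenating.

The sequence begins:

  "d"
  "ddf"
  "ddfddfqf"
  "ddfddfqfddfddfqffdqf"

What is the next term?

Applying the rule to each of the 20 symbols of ddfddfqfddfddfqffdqf gives the pieces ddf ddf qf ddf ddf qf fd qf ddf ddf qf ddf ddf qf fd qf qf ddf fd qf, which concatenate to the answer.

ddfddfqfddfddfqffdqfddfddfqfddfddfqffdqfqfddffdqf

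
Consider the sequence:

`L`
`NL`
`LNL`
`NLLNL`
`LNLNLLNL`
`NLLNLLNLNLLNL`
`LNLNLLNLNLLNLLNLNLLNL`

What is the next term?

NLLNLLNLNLLNLLNLNLLNLNLLNLLNLNLLNL

From term 3 onward, concatenate the second-to-last term with the last: L·NL = LNL, NL·LNL = NLLNL, …
Continuing: NLLNLLNLNLLNL · LNLNLLNLNLLNLLNLNLLNL gives term 8.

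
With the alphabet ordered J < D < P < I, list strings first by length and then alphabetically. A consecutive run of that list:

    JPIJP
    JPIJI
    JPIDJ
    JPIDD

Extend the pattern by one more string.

The successor of JPIDD increments the rightmost position that isn't already I and resets every position after it to J.

JPIDP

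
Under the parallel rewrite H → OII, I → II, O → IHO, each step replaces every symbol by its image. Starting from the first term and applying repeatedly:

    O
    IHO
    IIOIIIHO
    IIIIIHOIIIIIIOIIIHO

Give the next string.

Replace each of the 19 characters of IIIIIHOIIIIIIOIIIHO in place — II II II II II OII IHO II II II II II II IHO II II II OII IHO — and concatenate.

IIIIIIIIIIOIIIHOIIIIIIIIIIIIIHOIIIIIIOIIIHO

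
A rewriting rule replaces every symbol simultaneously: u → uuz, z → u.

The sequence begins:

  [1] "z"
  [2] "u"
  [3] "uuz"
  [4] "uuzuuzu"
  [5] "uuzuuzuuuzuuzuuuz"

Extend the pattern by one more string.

Applying the rule to each of the 17 symbols of uuzuuzuuuzuuzuuuz gives the pieces uuz uuz u uuz uuz u uuz uuz uuz u uuz uuz u uuz uuz uuz u, which concatenate to the answer.

uuzuuzuuuzuuzuuuzuuzuuzuuuzuuzuuuzuuzuuzu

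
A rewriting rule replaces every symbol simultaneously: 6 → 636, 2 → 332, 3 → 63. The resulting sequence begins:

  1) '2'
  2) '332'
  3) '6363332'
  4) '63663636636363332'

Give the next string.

6366363663663636636366366363663636636363332

φ(63663636636363332) expands symbol-by-symbol to 636 63 636 636 63 636 63 636 636 63 636 63 636 63 63 63 332; joining the 17 pieces gives the next term.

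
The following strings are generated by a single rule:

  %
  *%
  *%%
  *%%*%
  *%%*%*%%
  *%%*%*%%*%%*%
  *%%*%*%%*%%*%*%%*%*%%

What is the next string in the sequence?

*%%*%*%%*%%*%*%%*%*%%*%%*%*%%*%%*%

This is a Fibonacci-style word recurrence s(k) = s(k−1)·s(k−2): e.g. *%·% = *%%.
The next term joins *%%*%*%%*%%*%*%%*%*%% and *%%*%*%%*%%*%.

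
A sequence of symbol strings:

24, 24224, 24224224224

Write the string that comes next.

Every step duplicates the string with '2' between the halves.
Doubling 24224224224 with '2' between the halves:

24224224224224224224224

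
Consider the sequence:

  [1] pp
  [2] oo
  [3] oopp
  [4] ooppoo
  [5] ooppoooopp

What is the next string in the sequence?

ooppooooppooppoo

This is a Fibonacci-style word recurrence s(k) = s(k−1)·s(k−2): e.g. oo·pp = oopp.
The next term joins ooppoooopp and ooppoo.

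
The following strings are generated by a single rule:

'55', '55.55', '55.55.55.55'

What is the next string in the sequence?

55.55.55.55.55.55.55.55

Every step duplicates the string with '.' between the halves.
So the next term is two copies of 55.55.55.55 with '.' between the halves.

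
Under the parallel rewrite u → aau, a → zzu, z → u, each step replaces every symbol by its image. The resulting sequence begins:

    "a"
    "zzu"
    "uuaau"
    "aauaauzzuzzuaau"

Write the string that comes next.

Replace each of the 15 characters of aauaauzzuzzuaau in place — zzu zzu aau zzu zzu aau u u aau u u aau zzu zzu aau — and concatenate.

zzuzzuaauzzuzzuaauuuaauuuaauzzuzzuaau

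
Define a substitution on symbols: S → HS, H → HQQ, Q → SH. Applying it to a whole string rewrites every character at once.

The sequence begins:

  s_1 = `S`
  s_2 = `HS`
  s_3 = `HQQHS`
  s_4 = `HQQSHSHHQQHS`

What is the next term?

HQQSHSHHSHQQHSHQQHQQSHSHHQQHS

Rewriting each symbol of HQQSHSHHQQHS: H→HQQ, Q→SH, Q→SH, S→HS, H→HQQ, S→HS, H→HQQ, H→HQQ, Q→SH, Q→SH, H→HQQ, S→HS, which concatenates to HQQ SH SH HS HQQ HS HQQ HQQ SH SH HQQ HS.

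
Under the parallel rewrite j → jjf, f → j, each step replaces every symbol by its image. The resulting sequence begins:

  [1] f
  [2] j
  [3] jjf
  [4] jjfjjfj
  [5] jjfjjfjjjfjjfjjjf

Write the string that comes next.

jjfjjfjjjfjjfjjjfjjfjjfjjjfjjfjjjfjjfjjfj

Replace each of the 17 characters of jjfjjfjjjfjjfjjjf in place — jjf jjf j jjf jjf j jjf jjf jjf j jjf jjf j jjf jjf jjf j — and concatenate.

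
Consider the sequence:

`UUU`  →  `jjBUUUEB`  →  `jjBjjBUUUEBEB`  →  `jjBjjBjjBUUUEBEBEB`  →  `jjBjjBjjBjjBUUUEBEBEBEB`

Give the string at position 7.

jjBjjBjjBjjBjjBjjBUUUEBEBEBEBEBEB

s(k+1) = jjB·s(k)·EB, so each term gains jjB as a prefix and EB as a suffix.
From jjBjjBjjBjjBUUUEBEBEBEB, 2 further steps: jjBjjBjjBjjBUUUEBEBEBEB → jjBjjBjjBjjBjjBUUUEBEBEBEBEB → (answer).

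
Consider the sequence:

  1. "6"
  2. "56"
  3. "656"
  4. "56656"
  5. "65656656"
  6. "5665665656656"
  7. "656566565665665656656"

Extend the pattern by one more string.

5665665656656656566565665665656656

This is a Fibonacci-style word recurrence s(k) = s(k−2)·s(k−1): e.g. 6·56 = 656.
The next term joins 5665665656656 and 656566565665665656656.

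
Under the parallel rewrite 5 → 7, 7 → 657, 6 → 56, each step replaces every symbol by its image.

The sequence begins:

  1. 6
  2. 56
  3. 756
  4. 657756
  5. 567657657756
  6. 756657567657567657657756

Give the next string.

657756567657756657567657756657567657567657657756

Replace each of the 24 characters of 756657567657567657657756 in place — 657 7 56 56 7 657 7 56 657 56 7 657 7 56 657 56 7 657 56 7 657 657 7 56 — and concatenate.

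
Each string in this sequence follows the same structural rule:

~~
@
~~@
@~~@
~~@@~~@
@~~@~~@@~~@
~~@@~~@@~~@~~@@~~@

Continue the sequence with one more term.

This is a Fibonacci-style word recurrence s(k) = s(k−2)·s(k−1): e.g. ~~·@ = ~~@.
The next term joins @~~@~~@@~~@ and ~~@@~~@@~~@~~@@~~@.

@~~@~~@@~~@~~@@~~@@~~@~~@@~~@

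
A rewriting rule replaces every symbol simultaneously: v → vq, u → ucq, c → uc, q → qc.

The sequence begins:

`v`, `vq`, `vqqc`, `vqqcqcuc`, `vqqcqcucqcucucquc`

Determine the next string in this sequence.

vqqcqcucqcucucqucqcucucqucucqucqcucquc

Applying the rule to each of the 17 symbols of vqqcqcucqcucucquc gives the pieces vq qc qc uc qc uc ucq uc qc uc ucq uc ucq uc qc ucq uc, which concatenate to the answer.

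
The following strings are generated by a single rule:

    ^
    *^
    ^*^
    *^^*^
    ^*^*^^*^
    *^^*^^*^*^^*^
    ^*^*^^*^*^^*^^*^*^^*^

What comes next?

Each term (from the third on) is the two preceding terms concatenated in order: term 3 = ^·*^ = ^*^.
Continuing: *^^*^^*^*^^*^ · ^*^*^^*^*^^*^^*^*^^*^ gives term 8.

*^^*^^*^*^^*^^*^*^^*^*^^*^^*^*^^*^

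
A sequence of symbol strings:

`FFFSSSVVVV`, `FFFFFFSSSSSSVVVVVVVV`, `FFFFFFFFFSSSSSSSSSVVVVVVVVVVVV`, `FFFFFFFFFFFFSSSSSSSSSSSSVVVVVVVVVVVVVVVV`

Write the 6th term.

FFFFFFFFFFFFFFFFFFSSSSSSSSSSSSSSSSSSVVVVVVVVVVVVVVVVVVVVVVVV

Reading off run lengths: F runs 3, 6, 9, 12; S runs 3, 6, 9, 12; V runs 4, 8, 12, 16 — each is linear in n (n = 1, 2, …).
At n = 6 the blocks have lengths 18, 18, 24.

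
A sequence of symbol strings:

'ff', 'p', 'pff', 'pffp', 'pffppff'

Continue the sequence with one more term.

Each term (from the third on) is the previous term followed by the one before it: term 3 = p·ff = pff.
The next term joins pffppff and pffp.

pffppffpffp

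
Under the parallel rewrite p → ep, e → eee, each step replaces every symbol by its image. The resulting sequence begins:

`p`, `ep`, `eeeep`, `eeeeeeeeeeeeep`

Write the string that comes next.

Applying the rule to each of the 14 symbols of eeeeeeeeeeeeep gives the pieces eee eee eee eee eee eee eee eee eee eee eee eee eee ep, which concatenate to the answer.

eeeeeeeeeeeeeeeeeeeeeeeeeeeeeeeeeeeeeeeep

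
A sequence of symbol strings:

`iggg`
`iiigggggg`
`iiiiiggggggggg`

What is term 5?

iiiiiiiiiggggggggggggggg

The n-th term is 2n-1 i's then 3n g's (n = 1, 2, …).
For term 5, n = 5, so the run lengths are 9, 15.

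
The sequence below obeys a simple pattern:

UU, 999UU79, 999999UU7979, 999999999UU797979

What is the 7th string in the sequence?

s(k+1) = 999·s(k)·79, so each term gains 999 as a prefix and 79 as a suffix.
From 999999999UU797979, 3 further steps: 999999999UU797979 → 999999999999UU79797979 → 999999999999999UU7979797979 → (answer).

999999999999999999UU797979797979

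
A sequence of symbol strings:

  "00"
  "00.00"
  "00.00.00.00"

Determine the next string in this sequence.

Every step duplicates the string with '.' between the halves.
One more doubling of 00.00.00.00 gives the answer.

00.00.00.00.00.00.00.00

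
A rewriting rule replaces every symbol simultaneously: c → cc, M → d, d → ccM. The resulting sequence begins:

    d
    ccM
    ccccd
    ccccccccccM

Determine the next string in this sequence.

ccccccccccccccccccccd

Expanding ccccccccccM: c→cc, c→cc, c→cc, c→cc, c→cc, c→cc, c→cc, c→cc, c→cc, c→cc, M→d. Concatenated: cc cc cc cc cc cc cc cc cc cc d.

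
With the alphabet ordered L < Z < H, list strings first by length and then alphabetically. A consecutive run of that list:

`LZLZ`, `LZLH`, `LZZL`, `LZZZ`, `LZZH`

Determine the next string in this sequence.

LZHL

Find the rightmost character of LZZH below H, bump it to the next letter, and reset everything to its right to L.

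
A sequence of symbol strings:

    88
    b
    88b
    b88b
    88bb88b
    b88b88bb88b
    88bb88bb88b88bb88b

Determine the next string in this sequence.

b88b88bb88b88bb88bb88b88bb88b

This is a Fibonacci-style word recurrence s(k) = s(k−2)·s(k−1): e.g. 88·b = 88b.
So term 8 is b88b88bb88b·88bb88bb88b88bb88b.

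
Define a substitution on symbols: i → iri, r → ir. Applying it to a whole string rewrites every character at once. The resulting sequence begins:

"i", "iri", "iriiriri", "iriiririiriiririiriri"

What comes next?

φ(iriiririiriiririiriri) expands symbol-by-symbol to iri ir iri iri ir iri ir iri iri ir iri iri ir iri ir iri iri ir iri ir iri; joining the 21 pieces gives the next term.

iriiririiriiririiririiriiririiriiririiririiriiririiriri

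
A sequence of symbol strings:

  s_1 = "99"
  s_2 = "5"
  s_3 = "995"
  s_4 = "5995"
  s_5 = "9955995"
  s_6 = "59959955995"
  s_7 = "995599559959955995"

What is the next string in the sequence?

This is a Fibonacci-style word recurrence s(k) = s(k−2)·s(k−1): e.g. 99·5 = 995.
So term 8 is 59959955995·995599559959955995.

59959955995995599559959955995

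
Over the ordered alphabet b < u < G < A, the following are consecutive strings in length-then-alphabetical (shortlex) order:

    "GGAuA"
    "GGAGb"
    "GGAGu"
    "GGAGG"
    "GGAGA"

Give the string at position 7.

GGAAu

Continuing the enumeration 2 steps past GGAGA: GGAGA → GGAAb → (answer).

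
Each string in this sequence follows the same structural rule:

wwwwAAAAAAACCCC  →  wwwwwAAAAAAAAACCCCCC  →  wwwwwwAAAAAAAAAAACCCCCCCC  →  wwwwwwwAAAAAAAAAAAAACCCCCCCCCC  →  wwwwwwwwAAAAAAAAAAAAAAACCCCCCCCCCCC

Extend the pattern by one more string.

wwwwwwwwwAAAAAAAAAAAAAAAAACCCCCCCCCCCCCC

Each string has the form w^{n+2} A^{2n+3} C^{2n}, where the shown terms are n = 2, 3, 4, 5, 6.
For the next term, n = 7, so the run lengths are 9, 17, 14.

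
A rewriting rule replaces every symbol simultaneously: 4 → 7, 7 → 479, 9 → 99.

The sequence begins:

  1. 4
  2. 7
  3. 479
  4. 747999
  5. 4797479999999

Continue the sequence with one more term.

747999479747999999999999999

Replace each of the 13 characters of 4797479999999 in place — 7 479 99 479 7 479 99 99 99 99 99 99 99 — and concatenate.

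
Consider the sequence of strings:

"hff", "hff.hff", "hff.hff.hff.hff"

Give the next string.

Each string is two copies of the previous one joined by '.'.
One more doubling of hff.hff.hff.hff gives the answer.

hff.hff.hff.hff.hff.hff.hff.hff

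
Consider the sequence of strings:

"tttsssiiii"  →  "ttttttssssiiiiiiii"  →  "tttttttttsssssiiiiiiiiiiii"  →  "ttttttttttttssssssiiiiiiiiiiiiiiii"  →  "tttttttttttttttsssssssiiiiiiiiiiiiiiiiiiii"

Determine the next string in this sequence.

ttttttttttttttttttssssssssiiiiiiiiiiiiiiiiiiiiiiii

Each string has the form t^{3n} s^{n+2} i^{4n} (n = 1, 2, …).
For the next term, n = 6, so the run lengths are 18, 8, 24.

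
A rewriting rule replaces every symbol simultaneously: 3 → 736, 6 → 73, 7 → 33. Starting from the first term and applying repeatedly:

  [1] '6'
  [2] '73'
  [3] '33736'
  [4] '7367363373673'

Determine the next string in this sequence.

Rewriting the 13 symbols of 7367363373673 one by one yields 33 736 73 33 736 73 736 736 33 736 73 33 736; concatenated:

33736733373673736736337367333736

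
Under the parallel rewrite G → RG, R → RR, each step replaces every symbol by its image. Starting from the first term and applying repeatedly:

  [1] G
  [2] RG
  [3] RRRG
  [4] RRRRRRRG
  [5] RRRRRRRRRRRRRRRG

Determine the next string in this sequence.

RRRRRRRRRRRRRRRRRRRRRRRRRRRRRRRG

Applying the rule to each of the 16 symbols of RRRRRRRRRRRRRRRG gives the pieces RR RR RR RR RR RR RR RR RR RR RR RR RR RR RR RG, which concatenate to the answer.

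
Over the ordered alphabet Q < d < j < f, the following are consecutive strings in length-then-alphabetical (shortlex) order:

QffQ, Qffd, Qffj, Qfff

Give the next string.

dQQQ

Find the rightmost character of Qfff below f, bump it to the next letter, and reset everything to its right to Q.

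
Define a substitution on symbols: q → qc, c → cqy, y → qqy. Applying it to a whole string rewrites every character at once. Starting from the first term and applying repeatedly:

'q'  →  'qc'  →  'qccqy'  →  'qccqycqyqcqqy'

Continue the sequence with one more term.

qccqycqyqcqqycqyqcqqyqccqyqcqcqqy

φ(qccqycqyqcqqy) expands symbol-by-symbol to qc cqy cqy qc qqy cqy qc qqy qc cqy qc qc qqy; joining the 13 pieces gives the next term.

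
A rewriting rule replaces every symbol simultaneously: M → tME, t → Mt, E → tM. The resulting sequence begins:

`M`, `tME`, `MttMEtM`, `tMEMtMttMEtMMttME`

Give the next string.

Rewriting the 17 symbols of tMEMtMttMEtMMttME one by one yields Mt tME tM tME Mt tME Mt Mt tME tM Mt tME tME Mt Mt tME tM; concatenated:

MttMEtMtMEMttMEMtMttMEtMMttMEtMEMtMttMEtM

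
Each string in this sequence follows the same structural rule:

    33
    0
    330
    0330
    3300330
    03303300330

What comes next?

330033003303300330

This is a Fibonacci-style word recurrence s(k) = s(k−2)·s(k−1): e.g. 33·0 = 330.
So term 7 is 3300330·03303300330.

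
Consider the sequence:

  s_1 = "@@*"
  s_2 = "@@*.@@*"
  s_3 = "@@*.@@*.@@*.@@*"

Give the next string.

Each string is two copies of the previous one joined by '.'.
One more doubling of @@*.@@*.@@*.@@* gives the answer.

@@*.@@*.@@*.@@*.@@*.@@*.@@*.@@*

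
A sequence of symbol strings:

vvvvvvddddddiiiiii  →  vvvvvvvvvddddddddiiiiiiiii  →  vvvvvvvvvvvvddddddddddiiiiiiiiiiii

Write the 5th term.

vvvvvvvvvvvvvvvvvvddddddddddddddiiiiiiiiiiiiiiiiii

The n-th term is 3n v's then 2n+2 d's then 3n i's, where the shown terms are n = 2, 3, 4.
For term 5, n = 6, so the run lengths are 18, 14, 18.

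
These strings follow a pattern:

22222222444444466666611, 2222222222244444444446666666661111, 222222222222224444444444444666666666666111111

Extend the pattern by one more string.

22222222222222222444444444444444466666666666666611111111

Each string has the form 2^{3n+2} 4^{3n+1} 6^{3n} 1^{2n-2}, where the shown terms are n = 2, 3, 4.
For the next term, n = 5, so the run lengths are 17, 16, 15, 8.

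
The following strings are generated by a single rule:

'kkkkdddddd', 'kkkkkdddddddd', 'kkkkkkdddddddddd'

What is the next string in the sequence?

kkkkkkkdddddddddddd

The n-th term is n+1 k's then 2n d's, where the shown terms are n = 3, 4, 5.
Setting n = 6 gives 7, 12 characters in each block.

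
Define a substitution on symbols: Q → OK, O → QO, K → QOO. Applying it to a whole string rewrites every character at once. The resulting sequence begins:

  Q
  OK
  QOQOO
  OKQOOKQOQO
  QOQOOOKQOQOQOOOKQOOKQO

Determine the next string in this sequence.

OKQOOKQOQOQOQOOOKQOOKQOOKQOQOQOQOOOKQOQOQOOOKQO

φ(QOQOOOKQOQOQOOOKQOOKQO) expands symbol-by-symbol to OK QO OK QO QO QO QOO OK QO OK QO OK QO QO QO QOO OK QO QO QOO OK QO; joining the 22 pieces gives the next term.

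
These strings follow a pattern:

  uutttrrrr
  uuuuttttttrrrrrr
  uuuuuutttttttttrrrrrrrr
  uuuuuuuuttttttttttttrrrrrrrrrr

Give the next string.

uuuuuuuuuutttttttttttttttrrrrrrrrrrrr

Each string has the form u^{2n} t^{3n} r^{2n+2} (n = 1, 2, …).
At n = 5 the blocks have lengths 10, 15, 12.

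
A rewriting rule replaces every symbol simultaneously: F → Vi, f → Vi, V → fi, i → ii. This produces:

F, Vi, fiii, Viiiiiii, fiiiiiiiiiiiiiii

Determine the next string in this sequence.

Viiiiiiiiiiiiiiiiiiiiiiiiiiiiiii

Applying the rule to each of the 16 symbols of fiiiiiiiiiiiiiii gives the pieces Vi ii ii ii ii ii ii ii ii ii ii ii ii ii ii ii, which concatenate to the answer.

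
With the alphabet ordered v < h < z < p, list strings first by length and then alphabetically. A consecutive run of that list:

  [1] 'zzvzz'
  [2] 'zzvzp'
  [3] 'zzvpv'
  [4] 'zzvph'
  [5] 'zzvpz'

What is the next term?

Treat zzvpz as a base-4 numeral over the given alphabet and add one, carrying through any trailing p's.

zzvpp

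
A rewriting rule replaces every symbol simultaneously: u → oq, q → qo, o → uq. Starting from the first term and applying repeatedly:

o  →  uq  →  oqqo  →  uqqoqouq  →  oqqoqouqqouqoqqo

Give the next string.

uqqoqouqqouqoqqoqouqoqqouqqoqouq

Replace each of the 16 characters of oqqoqouqqouqoqqo in place — uq qo qo uq qo uq oq qo qo uq oq qo uq qo qo uq — and concatenate.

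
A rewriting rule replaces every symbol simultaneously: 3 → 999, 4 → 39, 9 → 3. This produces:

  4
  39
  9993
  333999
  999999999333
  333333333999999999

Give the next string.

Applying the rule to each of the 18 symbols of 333333333999999999 gives the pieces 999 999 999 999 999 999 999 999 999 3 3 3 3 3 3 3 3 3, which concatenate to the answer.

999999999999999999999999999333333333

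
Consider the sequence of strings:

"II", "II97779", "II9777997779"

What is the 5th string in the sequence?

Each term is the previous one with 97779 appended.
From II9777997779, 2 further steps: II9777997779 → II977799777997779 → (answer).

II97779977799777997779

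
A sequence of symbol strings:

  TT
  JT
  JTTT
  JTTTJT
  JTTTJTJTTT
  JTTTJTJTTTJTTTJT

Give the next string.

This is a Fibonacci-style word recurrence s(k) = s(k−1)·s(k−2): e.g. JT·TT = JTTT.
The next term joins JTTTJTJTTTJTTTJT and JTTTJTJTTT.

JTTTJTJTTTJTTTJTJTTTJTJTTT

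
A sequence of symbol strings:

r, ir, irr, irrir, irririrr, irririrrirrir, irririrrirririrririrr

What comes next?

From term 3 onward, concatenate the last term with the second-to-last: ir·r = irr, irr·ir = irrir, …
The next term joins irririrrirririrririrr and irririrrirrir.

irririrrirririrririrrirririrrirrir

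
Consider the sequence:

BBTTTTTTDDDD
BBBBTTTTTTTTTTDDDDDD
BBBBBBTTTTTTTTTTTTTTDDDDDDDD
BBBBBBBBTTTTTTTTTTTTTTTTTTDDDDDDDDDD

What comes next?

BBBBBBBBBBTTTTTTTTTTTTTTTTTTTTTTDDDDDDDDDDDD

Term n consists of 2n-2 B's, followed by 4n-2 T's, followed by 2n D's, where the shown terms are n = 2, 3, 4, 5.
At n = 6 the blocks have lengths 10, 22, 12.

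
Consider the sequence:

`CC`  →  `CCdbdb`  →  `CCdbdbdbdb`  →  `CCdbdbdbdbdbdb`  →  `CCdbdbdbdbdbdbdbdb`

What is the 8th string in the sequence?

CCdbdbdbdbdbdbdbdbdbdbdbdbdbdb

Every step adds dbdb to the end: s(k+1) = s(k)·dbdb.
From CCdbdbdbdbdbdbdbdb, 3 further steps: CCdbdbdbdbdbdbdbdb → CCdbdbdbdbdbdbdbdbdbdb → CCdbdbdbdbdbdbdbdbdbdbdbdb → (answer).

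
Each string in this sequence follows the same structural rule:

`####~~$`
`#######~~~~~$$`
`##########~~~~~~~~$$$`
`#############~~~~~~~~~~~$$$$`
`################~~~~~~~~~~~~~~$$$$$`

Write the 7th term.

######################~~~~~~~~~~~~~~~~~~~~$$$$$$$

Reading off run lengths: # runs 4, 7, 10, 13, 16; ~ runs 2, 5, 8, 11, 14; $ runs 1, 2, 3, 4, 5 — each is linear in n (n = 1, 2, …).
For term 7, n = 7, so the run lengths are 22, 20, 7.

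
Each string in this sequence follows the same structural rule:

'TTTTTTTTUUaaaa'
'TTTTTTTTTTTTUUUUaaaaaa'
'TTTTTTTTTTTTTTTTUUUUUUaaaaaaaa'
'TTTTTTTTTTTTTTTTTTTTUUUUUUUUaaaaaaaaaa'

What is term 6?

TTTTTTTTTTTTTTTTTTTTTTTTTTTTUUUUUUUUUUUUaaaaaaaaaaaaaa

Each string has the form T^{4n} U^{2n-2} a^{2n}, where the shown terms are n = 2, 3, 4, 5.
At n = 7 the blocks have lengths 28, 12, 14.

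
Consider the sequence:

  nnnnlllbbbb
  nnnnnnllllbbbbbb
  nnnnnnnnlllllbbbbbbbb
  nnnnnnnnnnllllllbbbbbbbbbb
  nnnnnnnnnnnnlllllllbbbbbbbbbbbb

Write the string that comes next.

Reading off run lengths: n runs 4, 6, 8, 10, 12; l runs 3, 4, 5, 6, 7; b runs 4, 6, 8, 10, 12 — each is linear in n, where the shown terms are n = 2, 3, 4, 5, 6.
At n = 7 the blocks have lengths 14, 8, 14.

nnnnnnnnnnnnnnllllllllbbbbbbbbbbbbbb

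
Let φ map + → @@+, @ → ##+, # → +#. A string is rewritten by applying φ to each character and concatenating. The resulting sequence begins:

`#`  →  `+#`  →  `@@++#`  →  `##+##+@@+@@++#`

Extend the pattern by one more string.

Replace each of the 14 characters of ##+##+@@+@@++# in place — +# +# @@+ +# +# @@+ ##+ ##+ @@+ ##+ ##+ @@+ @@+ +# — and concatenate.

+#+#@@++#+#@@+##+##+@@+##+##+@@+@@++#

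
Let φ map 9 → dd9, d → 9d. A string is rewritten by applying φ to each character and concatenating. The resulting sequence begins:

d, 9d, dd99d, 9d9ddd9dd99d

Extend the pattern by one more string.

Rewriting each symbol of 9d9ddd9dd99d: 9→dd9, d→9d, 9→dd9, d→9d, d→9d, d→9d, 9→dd9, d→9d, d→9d, 9→dd9, 9→dd9, d→9d, which concatenates to dd9 9d dd9 9d 9d 9d dd9 9d 9d dd9 dd9 9d.

dd99ddd99d9d9ddd99d9ddd9dd99d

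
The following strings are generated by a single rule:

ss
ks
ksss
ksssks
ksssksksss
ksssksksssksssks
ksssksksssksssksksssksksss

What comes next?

ksssksksssksssksksssksksssksssksksssksssks

Each term (from the third on) is the previous term followed by the one before it: term 3 = ks·ss = ksss.
The next term joins ksssksksssksssksksssksksss and ksssksksssksssks.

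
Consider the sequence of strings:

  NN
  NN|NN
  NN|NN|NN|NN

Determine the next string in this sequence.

Every step duplicates the string with '|' between the halves.
Doubling NN|NN|NN|NN with '|' between the halves:

NN|NN|NN|NN|NN|NN|NN|NN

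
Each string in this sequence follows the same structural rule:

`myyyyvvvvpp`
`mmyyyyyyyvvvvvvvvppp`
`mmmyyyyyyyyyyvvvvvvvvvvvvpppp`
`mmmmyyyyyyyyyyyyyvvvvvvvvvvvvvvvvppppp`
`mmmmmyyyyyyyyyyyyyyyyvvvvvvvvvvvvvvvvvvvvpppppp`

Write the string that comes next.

Each string has the form m^{n} y^{3n+1} v^{4n} p^{n+1} (n = 1, 2, …).
For the next term, n = 6, so the run lengths are 6, 19, 24, 7.

mmmmmmyyyyyyyyyyyyyyyyyyyvvvvvvvvvvvvvvvvvvvvvvvvppppppp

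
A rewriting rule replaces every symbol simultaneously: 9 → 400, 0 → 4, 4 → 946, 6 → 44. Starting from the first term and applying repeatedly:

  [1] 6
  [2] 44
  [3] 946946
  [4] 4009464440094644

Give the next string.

Applying the rule to each of the 16 symbols of 4009464440094644 gives the pieces 946 4 4 400 946 44 946 946 946 4 4 400 946 44 946 946, which concatenate to the answer.

94644400946449469469464440094644946946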